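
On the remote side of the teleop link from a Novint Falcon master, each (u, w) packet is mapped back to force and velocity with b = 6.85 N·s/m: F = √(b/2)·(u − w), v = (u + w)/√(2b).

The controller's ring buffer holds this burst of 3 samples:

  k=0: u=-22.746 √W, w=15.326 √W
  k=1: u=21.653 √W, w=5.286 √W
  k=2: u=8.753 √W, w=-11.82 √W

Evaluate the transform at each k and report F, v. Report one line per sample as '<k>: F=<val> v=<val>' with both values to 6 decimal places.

k=0: u−w=-38.072000, u+w=-7.420000; √(b/2)=1.850676, √(2b)=3.701351; F=1.850676×(-38.072)=-70.458920, v=-7.420000/3.701351=-2.004673
k=1: u−w=16.367000, u+w=26.939000; √(b/2)=1.850676, √(2b)=3.701351; F=1.850676×16.367=30.290007, v=26.939000/3.701351=7.278153
k=2: u−w=20.573000, u+w=-3.067000; √(b/2)=1.850676, √(2b)=3.701351; F=1.850676×20.573=38.073948, v=-3.067000/3.701351=-0.828616

0: F=-70.458920 v=-2.004673
1: F=30.290007 v=7.278153
2: F=38.073948 v=-0.828616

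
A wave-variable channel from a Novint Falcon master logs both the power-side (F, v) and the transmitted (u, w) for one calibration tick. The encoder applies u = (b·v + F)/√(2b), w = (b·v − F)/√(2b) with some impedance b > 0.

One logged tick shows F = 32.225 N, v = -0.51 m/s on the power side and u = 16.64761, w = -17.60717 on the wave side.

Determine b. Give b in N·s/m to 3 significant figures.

b = 1.77 N·s/m

u + w = -0.95956;  u + w = √(2b)·v, so √(2b) = -0.95956/(-0.51) = 1.88149.
b = (√(2b))²/2 = 3.54001/2 = 1.77000.
(Check via u − w = 2F/√(2b): u − w = 34.25478, 2F/√(2b) = 34.25476.)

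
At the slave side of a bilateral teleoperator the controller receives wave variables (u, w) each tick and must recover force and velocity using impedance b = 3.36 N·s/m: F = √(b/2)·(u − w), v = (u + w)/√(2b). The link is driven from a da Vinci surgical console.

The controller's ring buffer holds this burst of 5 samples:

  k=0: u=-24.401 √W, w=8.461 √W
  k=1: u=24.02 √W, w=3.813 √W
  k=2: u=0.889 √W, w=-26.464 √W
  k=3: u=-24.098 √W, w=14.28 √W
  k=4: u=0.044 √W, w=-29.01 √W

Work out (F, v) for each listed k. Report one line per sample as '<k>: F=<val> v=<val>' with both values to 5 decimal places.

0: F=-42.59402 v=-6.14899
1: F=26.19127 v=10.73681
2: F=35.45354 v=-9.86577
3: F=-49.74357 v=-3.78738
4: F=37.65829 v=-11.17388

k=0: u−w=-32.86200, u+w=-15.94000; √(b/2)=1.29615, √(2b)=2.59230; F=1.29615×(-32.862)=-42.59402, v=-15.94000/2.59230=-6.14899
k=1: u−w=20.20700, u+w=27.83300; √(b/2)=1.29615, √(2b)=2.59230; F=1.29615×20.207=26.19127, v=27.83300/2.59230=10.73681
k=2: u−w=27.35300, u+w=-25.57500; √(b/2)=1.29615, √(2b)=2.59230; F=1.29615×27.353=35.45354, v=-25.57500/2.59230=-9.86577
k=3: u−w=-38.37800, u+w=-9.81800; √(b/2)=1.29615, √(2b)=2.59230; F=1.29615×(-38.378)=-49.74357, v=-9.81800/2.59230=-3.78738
k=4: u−w=29.05400, u+w=-28.96600; √(b/2)=1.29615, √(2b)=2.59230; F=1.29615×29.054=37.65829, v=-28.96600/2.59230=-11.17388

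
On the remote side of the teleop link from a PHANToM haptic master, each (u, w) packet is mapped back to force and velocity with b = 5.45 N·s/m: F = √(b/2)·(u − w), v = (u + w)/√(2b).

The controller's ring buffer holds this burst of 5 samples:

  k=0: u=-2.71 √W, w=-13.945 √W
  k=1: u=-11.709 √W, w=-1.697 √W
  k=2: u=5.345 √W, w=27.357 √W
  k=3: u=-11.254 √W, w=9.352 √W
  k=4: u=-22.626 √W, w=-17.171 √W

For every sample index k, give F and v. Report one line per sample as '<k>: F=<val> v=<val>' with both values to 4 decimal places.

k=0: u−w=11.2350, u+w=-16.6550; √(b/2)=1.6508, √(2b)=3.3015; F=1.6508×11.235=18.5463, v=-16.6550/3.3015=-5.0447
k=1: u−w=-10.0120, u+w=-13.4060; √(b/2)=1.6508, √(2b)=3.3015; F=1.6508×(-10.012)=-16.5274, v=-13.4060/3.3015=-4.0606
k=2: u−w=-22.0120, u+w=32.7020; √(b/2)=1.6508, √(2b)=3.3015; F=1.6508×(-22.012)=-36.3365, v=32.7020/3.3015=9.9052
k=3: u−w=-20.6060, u+w=-1.9020; √(b/2)=1.6508, √(2b)=3.3015; F=1.6508×(-20.606)=-34.0155, v=-1.9020/3.3015=-0.5761
k=4: u−w=-5.4550, u+w=-39.7970; √(b/2)=1.6508, √(2b)=3.3015; F=1.6508×(-5.455)=-9.0049, v=-39.7970/3.3015=-12.0542

0: F=18.5463 v=-5.0447
1: F=-16.5274 v=-4.0606
2: F=-36.3365 v=9.9052
3: F=-34.0155 v=-0.5761
4: F=-9.0049 v=-12.0542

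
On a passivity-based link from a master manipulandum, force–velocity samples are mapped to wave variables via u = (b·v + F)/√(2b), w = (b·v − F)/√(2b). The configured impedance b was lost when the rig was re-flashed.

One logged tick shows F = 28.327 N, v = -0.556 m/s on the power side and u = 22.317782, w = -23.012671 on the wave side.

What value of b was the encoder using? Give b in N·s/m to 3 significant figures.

u + w = -0.694889;  u + w = √(2b)·v, so √(2b) = -0.694889/(-0.556) = 1.249800.
b = (√(2b))²/2 = 1.562001/2 = 0.781000.
(Check via u − w = 2F/√(2b): u − w = 45.330453, 2F/√(2b) = 45.330440.)

b = 0.781 N·s/m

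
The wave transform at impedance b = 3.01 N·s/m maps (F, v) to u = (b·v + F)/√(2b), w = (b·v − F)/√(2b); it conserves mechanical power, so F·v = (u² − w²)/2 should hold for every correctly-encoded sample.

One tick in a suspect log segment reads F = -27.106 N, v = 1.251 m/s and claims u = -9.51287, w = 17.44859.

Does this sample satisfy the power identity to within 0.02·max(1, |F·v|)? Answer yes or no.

no

F·v = (-27.106)×1.251 = -33.90961 W.
(u² − w²)/2 = (90.49470 − 304.45329)/2 = -106.97930 W.
|Δ| = 73.06969;  2% of max(1, |F·v|) = 0.67819.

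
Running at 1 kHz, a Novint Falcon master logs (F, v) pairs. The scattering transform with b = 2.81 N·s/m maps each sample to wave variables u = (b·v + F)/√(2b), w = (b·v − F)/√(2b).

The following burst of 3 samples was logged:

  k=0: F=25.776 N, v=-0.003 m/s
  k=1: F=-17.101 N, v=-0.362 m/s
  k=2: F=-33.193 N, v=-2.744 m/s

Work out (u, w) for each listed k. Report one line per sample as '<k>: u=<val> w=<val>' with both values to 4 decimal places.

0: u=10.8694 w=-10.8765
1: u=-7.6427 w=6.7845
2: u=-17.2542 w=10.7491

k=0: b·v=2.81×(-0.003)=-0.0084; √(2b)=2.3707; u=(-0.0084+25.776)/2.3707=10.8694, w=(-0.0084−25.776)/2.3707=-10.8765
k=1: b·v=2.81×(-0.362)=-1.0172; √(2b)=2.3707; u=(-1.0172+(-17.101))/2.3707=-7.6427, w=(-1.0172−(-17.101))/2.3707=6.7845
k=2: b·v=2.81×(-2.744)=-7.7106; √(2b)=2.3707; u=(-7.7106+(-33.193))/2.3707=-17.2542, w=(-7.7106−(-33.193))/2.3707=10.7491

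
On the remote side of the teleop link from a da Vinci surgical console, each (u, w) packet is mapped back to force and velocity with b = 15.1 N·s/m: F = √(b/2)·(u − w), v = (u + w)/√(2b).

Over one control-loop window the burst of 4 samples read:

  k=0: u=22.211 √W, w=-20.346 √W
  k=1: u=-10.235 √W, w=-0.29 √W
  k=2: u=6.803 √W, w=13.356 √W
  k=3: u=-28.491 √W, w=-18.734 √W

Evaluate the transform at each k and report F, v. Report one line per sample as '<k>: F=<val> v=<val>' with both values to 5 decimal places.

0: F=116.93499 v=0.33937
1: F=-27.32614 v=-1.91522
2: F=-18.00585 v=3.66831
3: F=-26.80957 v=-8.59347

k=0: u−w=42.55700, u+w=1.86500; √(b/2)=2.74773, √(2b)=5.49545; F=2.74773×42.557=116.93499, v=1.86500/5.49545=0.33937
k=1: u−w=-9.94500, u+w=-10.52500; √(b/2)=2.74773, √(2b)=5.49545; F=2.74773×(-9.945)=-27.32614, v=-10.52500/5.49545=-1.91522
k=2: u−w=-6.55300, u+w=20.15900; √(b/2)=2.74773, √(2b)=5.49545; F=2.74773×(-6.553)=-18.00585, v=20.15900/5.49545=3.66831
k=3: u−w=-9.75700, u+w=-47.22500; √(b/2)=2.74773, √(2b)=5.49545; F=2.74773×(-9.757)=-26.80957, v=-47.22500/5.49545=-8.59347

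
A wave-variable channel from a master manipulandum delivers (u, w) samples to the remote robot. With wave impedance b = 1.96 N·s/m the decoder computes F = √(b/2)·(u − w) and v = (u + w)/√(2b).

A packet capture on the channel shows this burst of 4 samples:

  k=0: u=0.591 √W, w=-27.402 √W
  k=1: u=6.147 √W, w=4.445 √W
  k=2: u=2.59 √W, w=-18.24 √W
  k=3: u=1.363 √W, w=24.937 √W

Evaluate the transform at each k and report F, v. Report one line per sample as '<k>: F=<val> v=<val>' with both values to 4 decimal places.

k=0: u−w=27.9930, u+w=-26.8110; √(b/2)=0.9899, √(2b)=1.9799; F=0.9899×27.993=27.7117, v=-26.8110/1.9799=-13.5416
k=1: u−w=1.7020, u+w=10.5920; √(b/2)=0.9899, √(2b)=1.9799; F=0.9899×1.702=1.6849, v=10.5920/1.9799=5.3498
k=2: u−w=20.8300, u+w=-15.6500; √(b/2)=0.9899, √(2b)=1.9799; F=0.9899×20.83=20.6206, v=-15.6500/1.9799=-7.9044
k=3: u−w=-23.5740, u+w=26.3000; √(b/2)=0.9899, √(2b)=1.9799; F=0.9899×(-23.574)=-23.3371, v=26.3000/1.9799=13.2835

0: F=27.7117 v=-13.5416
1: F=1.6849 v=5.3498
2: F=20.6206 v=-7.9044
3: F=-23.3371 v=13.2835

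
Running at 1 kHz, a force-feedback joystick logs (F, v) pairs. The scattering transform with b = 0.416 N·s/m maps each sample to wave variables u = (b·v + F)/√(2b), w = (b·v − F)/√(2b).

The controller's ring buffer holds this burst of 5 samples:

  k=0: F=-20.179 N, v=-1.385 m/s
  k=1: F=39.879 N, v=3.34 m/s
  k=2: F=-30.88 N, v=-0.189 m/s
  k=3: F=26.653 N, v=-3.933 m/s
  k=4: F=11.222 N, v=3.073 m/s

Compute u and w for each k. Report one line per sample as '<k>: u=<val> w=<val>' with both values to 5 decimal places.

k=0: b·v=0.416×(-1.385)=-0.57616; √(2b)=0.91214; u=(-0.57616+(-20.179))/0.91214=-22.75435, w=(-0.57616−(-20.179))/0.91214=21.49104
k=1: b·v=0.416×3.34=1.38944; √(2b)=0.91214; u=(1.38944+39.879)/0.91214=45.24352, w=(1.38944−39.879)/0.91214=-42.19697
k=2: b·v=0.416×(-0.189)=-0.07862; √(2b)=0.91214; u=(-0.07862+(-30.88))/0.91214=-33.94064, w=(-0.07862−(-30.88))/0.91214=33.76824
k=3: b·v=0.416×(-3.933)=-1.63613; √(2b)=0.91214; u=(-1.63613+26.653)/0.91214=27.42656, w=(-1.63613−26.653)/0.91214=-31.01401
k=4: b·v=0.416×3.073=1.27837; √(2b)=0.91214; u=(1.27837+11.222)/0.91214=13.70443, w=(1.27837−11.222)/0.91214=-10.90143

0: u=-22.75435 w=21.49104
1: u=45.24352 w=-42.19697
2: u=-33.94064 w=33.76824
3: u=27.42656 w=-31.01401
4: u=13.70443 w=-10.90143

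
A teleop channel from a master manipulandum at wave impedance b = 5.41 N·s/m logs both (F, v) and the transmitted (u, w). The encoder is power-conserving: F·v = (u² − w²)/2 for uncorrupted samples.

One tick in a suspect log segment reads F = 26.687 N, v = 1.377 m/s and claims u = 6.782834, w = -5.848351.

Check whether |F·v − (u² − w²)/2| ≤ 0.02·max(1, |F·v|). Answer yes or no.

F·v = 26.687×1.377 = 36.747999 W.
(u² − w²)/2 = (46.006837 − 34.203209)/2 = 5.901814 W.
|Δ| = 30.846185;  2% of max(1, |F·v|) = 0.734960.

no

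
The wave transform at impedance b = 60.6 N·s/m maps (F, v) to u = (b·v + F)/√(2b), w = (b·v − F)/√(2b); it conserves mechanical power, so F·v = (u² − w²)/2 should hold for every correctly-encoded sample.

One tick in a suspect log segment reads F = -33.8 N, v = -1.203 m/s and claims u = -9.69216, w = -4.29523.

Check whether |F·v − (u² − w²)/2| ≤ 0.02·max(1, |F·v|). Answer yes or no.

no

F·v = (-33.8)×(-1.203) = 40.66140 W.
(u² − w²)/2 = (93.93797 − 18.44900)/2 = 37.74448 W.
|Δ| = 2.91692;  2% of max(1, |F·v|) = 0.81323.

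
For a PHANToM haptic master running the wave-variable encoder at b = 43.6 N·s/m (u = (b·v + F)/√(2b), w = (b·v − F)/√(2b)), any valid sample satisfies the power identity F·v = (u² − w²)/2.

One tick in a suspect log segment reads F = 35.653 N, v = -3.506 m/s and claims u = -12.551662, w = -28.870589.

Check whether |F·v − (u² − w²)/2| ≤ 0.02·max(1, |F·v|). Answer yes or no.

no

F·v = 35.653×(-3.506) = -124.999418 W.
(u² − w²)/2 = (157.544219 − 833.510909)/2 = -337.983345 W.
|Δ| = 212.983927;  2% of max(1, |F·v|) = 2.499988.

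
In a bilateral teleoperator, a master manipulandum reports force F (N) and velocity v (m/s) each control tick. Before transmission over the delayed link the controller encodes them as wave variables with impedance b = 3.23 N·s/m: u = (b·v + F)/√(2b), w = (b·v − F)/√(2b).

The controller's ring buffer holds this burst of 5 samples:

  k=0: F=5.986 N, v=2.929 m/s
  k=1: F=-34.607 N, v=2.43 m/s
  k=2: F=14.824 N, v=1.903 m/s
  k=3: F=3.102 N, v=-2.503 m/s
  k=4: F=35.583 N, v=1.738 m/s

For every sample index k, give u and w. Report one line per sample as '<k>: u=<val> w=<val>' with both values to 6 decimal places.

0: u=6.077411 w=1.367091
1: u=-10.527834 w=16.704050
2: u=8.250808 w=-3.414042
3: u=-1.960413 w=-4.401344
4: u=16.208641 w=-11.791248

k=0: b·v=3.23×2.929=9.460670; √(2b)=2.541653; u=(9.460670+5.986)/2.541653=6.077411, w=(9.460670−5.986)/2.541653=1.367091
k=1: b·v=3.23×2.43=7.848900; √(2b)=2.541653; u=(7.848900+(-34.607))/2.541653=-10.527834, w=(7.848900−(-34.607))/2.541653=16.704050
k=2: b·v=3.23×1.903=6.146690; √(2b)=2.541653; u=(6.146690+14.824)/2.541653=8.250808, w=(6.146690−14.824)/2.541653=-3.414042
k=3: b·v=3.23×(-2.503)=-8.084690; √(2b)=2.541653; u=(-8.084690+3.102)/2.541653=-1.960413, w=(-8.084690−3.102)/2.541653=-4.401344
k=4: b·v=3.23×1.738=5.613740; √(2b)=2.541653; u=(5.613740+35.583)/2.541653=16.208641, w=(5.613740−35.583)/2.541653=-11.791248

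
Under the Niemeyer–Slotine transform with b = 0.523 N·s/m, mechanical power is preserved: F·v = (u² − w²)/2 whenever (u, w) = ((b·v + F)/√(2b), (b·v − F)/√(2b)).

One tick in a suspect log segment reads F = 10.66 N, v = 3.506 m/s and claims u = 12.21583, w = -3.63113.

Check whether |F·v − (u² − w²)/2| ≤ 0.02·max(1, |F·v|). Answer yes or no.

no

F·v = 10.66×3.506 = 37.3740 W.
(u² − w²)/2 = (149.2265 − 13.1851)/2 = 68.0207 W.
|Δ| = 30.6467;  2% of max(1, |F·v|) = 0.7475.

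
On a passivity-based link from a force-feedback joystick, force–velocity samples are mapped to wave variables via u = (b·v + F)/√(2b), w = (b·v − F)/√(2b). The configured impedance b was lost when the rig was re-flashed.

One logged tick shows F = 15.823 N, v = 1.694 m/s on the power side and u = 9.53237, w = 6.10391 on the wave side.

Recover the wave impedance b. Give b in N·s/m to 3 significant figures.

u + w = 15.63628;  u + w = √(2b)·v, so √(2b) = 15.63628/1.694 = 9.23039.
b = (√(2b))²/2 = 85.20009/2 = 42.60005.
(Check via u − w = 2F/√(2b): u − w = 3.42846, 2F/√(2b) = 3.42846.)

b = 42.6 N·s/m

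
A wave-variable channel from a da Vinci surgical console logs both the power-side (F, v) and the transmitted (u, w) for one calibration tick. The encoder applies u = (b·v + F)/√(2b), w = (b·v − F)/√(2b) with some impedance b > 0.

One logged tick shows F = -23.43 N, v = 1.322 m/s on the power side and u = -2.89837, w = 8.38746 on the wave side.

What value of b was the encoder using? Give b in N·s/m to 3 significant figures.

b = 8.62 N·s/m

u + w = 5.48909;  u + w = √(2b)·v, so √(2b) = 5.48909/1.322 = 4.15211.
b = (√(2b))²/2 = 17.24002/2 = 8.62001.
(Check via u − w = 2F/√(2b): u − w = -11.28583, 2F/√(2b) = -11.28583.)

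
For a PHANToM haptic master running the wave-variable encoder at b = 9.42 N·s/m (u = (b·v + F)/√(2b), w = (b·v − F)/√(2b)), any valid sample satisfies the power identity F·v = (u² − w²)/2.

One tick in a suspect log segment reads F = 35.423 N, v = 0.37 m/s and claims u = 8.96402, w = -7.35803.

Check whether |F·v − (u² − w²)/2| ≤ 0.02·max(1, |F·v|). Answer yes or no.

F·v = 35.423×0.37 = 13.10651 W.
(u² − w²)/2 = (80.35365 − 54.14061)/2 = 13.10652 W.
|Δ| = 0.00001;  2% of max(1, |F·v|) = 0.26213.

yes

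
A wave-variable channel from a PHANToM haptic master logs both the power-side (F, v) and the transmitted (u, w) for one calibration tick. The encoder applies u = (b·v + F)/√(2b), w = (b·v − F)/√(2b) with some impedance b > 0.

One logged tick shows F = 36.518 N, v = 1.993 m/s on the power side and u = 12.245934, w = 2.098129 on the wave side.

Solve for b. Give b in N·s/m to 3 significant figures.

b = 25.9 N·s/m

u + w = 14.344063;  u + w = √(2b)·v, so √(2b) = 14.344063/1.993 = 7.197222.
b = (√(2b))²/2 = 51.800001/2 = 25.900001.
(Check via u − w = 2F/√(2b): u − w = 10.147805, 2F/√(2b) = 10.147805.)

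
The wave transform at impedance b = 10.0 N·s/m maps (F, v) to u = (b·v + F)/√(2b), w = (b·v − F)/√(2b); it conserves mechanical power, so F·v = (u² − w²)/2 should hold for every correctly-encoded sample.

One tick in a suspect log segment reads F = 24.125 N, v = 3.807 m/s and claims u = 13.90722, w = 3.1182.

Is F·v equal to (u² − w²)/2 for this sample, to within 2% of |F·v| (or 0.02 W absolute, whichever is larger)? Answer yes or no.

yes

F·v = 24.125×3.807 = 91.84387 W.
(u² − w²)/2 = (193.41077 − 9.72317)/2 = 91.84380 W.
|Δ| = 0.00008;  2% of max(1, |F·v|) = 1.83688.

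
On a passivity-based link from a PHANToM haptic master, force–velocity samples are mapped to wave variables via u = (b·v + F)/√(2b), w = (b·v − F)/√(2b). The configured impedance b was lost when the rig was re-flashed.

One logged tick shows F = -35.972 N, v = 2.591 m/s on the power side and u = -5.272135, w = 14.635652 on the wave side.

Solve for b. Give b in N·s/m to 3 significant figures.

u + w = 9.363517;  u + w = √(2b)·v, so √(2b) = 9.363517/2.591 = 3.613862.
b = (√(2b))²/2 = 13.060000/2 = 6.530000.
(Check via u − w = 2F/√(2b): u − w = -19.907787, 2F/√(2b) = -19.907787.)

b = 6.53 N·s/m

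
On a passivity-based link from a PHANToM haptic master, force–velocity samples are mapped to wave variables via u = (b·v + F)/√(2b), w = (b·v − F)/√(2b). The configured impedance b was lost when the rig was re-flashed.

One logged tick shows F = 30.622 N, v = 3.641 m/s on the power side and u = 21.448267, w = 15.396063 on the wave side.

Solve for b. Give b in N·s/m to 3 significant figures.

b = 51.2 N·s/m

u + w = 36.844330;  u + w = √(2b)·v, so √(2b) = 36.844330/3.641 = 10.119289.
b = (√(2b))²/2 = 102.400003/2 = 51.200001.
(Check via u − w = 2F/√(2b): u − w = 6.052204, 2F/√(2b) = 6.052204.)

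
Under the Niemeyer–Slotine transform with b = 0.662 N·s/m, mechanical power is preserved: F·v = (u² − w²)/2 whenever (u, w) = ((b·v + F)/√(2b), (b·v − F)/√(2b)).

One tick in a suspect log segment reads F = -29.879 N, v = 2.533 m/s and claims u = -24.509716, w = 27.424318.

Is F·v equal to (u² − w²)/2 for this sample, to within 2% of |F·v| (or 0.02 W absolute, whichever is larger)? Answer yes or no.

yes

F·v = (-29.879)×2.533 = -75.683507 W.
(u² − w²)/2 = (600.726178 − 752.093218)/2 = -75.683520 W.
|Δ| = 0.000013;  2% of max(1, |F·v|) = 1.513670.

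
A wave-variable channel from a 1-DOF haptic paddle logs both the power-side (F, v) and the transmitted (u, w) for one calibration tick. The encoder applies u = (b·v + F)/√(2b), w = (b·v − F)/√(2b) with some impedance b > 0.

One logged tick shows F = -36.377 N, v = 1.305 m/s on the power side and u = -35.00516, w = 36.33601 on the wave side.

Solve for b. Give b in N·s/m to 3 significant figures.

u + w = 1.33085;  u + w = √(2b)·v, so √(2b) = 1.33085/1.305 = 1.01981.
b = (√(2b))²/2 = 1.04001/2 = 0.52000.
(Check via u − w = 2F/√(2b): u − w = -71.34117, 2F/√(2b) = -71.34085.)

b = 0.52 N·s/m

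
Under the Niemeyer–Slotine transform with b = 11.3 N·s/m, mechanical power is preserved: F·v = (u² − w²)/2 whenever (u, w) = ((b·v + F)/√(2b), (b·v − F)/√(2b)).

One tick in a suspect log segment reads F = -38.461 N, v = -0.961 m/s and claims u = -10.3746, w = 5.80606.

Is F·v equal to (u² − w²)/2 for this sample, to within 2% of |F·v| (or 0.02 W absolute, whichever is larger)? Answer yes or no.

yes

F·v = (-38.461)×(-0.961) = 36.96102 W.
(u² − w²)/2 = (107.63233 − 33.71033)/2 = 36.96100 W.
|Δ| = 0.00002;  2% of max(1, |F·v|) = 0.73922.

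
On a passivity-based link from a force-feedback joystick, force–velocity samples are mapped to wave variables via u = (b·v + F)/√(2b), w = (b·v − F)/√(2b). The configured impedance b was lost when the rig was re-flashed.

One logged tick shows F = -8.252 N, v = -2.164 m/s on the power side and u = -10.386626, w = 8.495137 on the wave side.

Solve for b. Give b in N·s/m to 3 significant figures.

b = 0.382 N·s/m

u + w = -1.891489;  u + w = √(2b)·v, so √(2b) = -1.891489/(-2.164) = 0.874071.
b = (√(2b))²/2 = 0.764000/2 = 0.382000.
(Check via u − w = 2F/√(2b): u − w = -18.881763, 2F/√(2b) = -18.881768.)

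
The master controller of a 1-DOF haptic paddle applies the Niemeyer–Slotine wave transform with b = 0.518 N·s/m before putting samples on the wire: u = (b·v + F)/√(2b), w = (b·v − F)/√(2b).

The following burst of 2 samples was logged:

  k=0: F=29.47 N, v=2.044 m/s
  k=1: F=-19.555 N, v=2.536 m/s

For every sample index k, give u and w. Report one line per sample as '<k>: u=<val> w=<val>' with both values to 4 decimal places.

0: u=29.9937 w=-27.9132
1: u=-17.9216 w=20.5029

k=0: b·v=0.518×2.044=1.0588; √(2b)=1.0178; u=(1.0588+29.47)/1.0178=29.9937, w=(1.0588−29.47)/1.0178=-27.9132
k=1: b·v=0.518×2.536=1.3136; √(2b)=1.0178; u=(1.3136+(-19.555))/1.0178=-17.9216, w=(1.3136−(-19.555))/1.0178=20.5029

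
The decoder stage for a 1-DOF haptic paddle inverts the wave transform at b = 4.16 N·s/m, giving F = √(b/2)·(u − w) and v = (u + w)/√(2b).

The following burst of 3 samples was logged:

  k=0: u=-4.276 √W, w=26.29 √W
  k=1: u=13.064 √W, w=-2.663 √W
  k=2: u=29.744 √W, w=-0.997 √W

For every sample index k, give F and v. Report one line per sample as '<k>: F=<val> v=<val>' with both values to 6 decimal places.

k=0: u−w=-30.566000, u+w=22.014000; √(b/2)=1.442221, √(2b)=2.884441; F=1.442221×(-30.566)=-44.082912, v=22.014000/2.884441=7.631981
k=1: u−w=15.727000, u+w=10.401000; √(b/2)=1.442221, √(2b)=2.884441; F=1.442221×15.727=22.681802, v=10.401000/2.884441=3.605898
k=2: u−w=30.741000, u+w=28.747000; √(b/2)=1.442221, √(2b)=2.884441; F=1.442221×30.741=44.335301, v=28.747000/2.884441=9.966229

0: F=-44.082912 v=7.631981
1: F=22.681802 v=3.605898
2: F=44.335301 v=9.966229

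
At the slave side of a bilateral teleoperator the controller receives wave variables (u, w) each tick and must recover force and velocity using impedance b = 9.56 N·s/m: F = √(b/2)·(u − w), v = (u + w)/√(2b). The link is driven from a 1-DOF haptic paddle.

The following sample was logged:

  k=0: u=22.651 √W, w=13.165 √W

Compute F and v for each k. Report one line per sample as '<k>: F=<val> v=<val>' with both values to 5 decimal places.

k=0: u−w=9.48600, u+w=35.81600; √(b/2)=2.18632, √(2b)=4.37264; F=2.18632×9.486=20.73944, v=35.81600/4.37264=8.19093

0: F=20.73944 v=8.19093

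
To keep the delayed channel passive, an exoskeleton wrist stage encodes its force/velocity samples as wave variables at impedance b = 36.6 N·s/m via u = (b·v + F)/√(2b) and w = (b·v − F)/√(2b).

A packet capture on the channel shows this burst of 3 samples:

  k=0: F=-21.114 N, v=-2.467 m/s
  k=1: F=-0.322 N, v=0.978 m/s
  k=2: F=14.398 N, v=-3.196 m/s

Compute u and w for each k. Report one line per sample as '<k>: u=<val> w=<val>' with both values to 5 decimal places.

0: u=-13.02128 w=-8.08563
1: u=4.14610 w=4.22137
2: u=-11.98915 w=-15.35486

k=0: b·v=36.6×(-2.467)=-90.29220; √(2b)=8.55570; u=(-90.29220+(-21.114))/8.55570=-13.02128, w=(-90.29220−(-21.114))/8.55570=-8.08563
k=1: b·v=36.6×0.978=35.79480; √(2b)=8.55570; u=(35.79480+(-0.322))/8.55570=4.14610, w=(35.79480−(-0.322))/8.55570=4.22137
k=2: b·v=36.6×(-3.196)=-116.97360; √(2b)=8.55570; u=(-116.97360+14.398)/8.55570=-11.98915, w=(-116.97360−14.398)/8.55570=-15.35486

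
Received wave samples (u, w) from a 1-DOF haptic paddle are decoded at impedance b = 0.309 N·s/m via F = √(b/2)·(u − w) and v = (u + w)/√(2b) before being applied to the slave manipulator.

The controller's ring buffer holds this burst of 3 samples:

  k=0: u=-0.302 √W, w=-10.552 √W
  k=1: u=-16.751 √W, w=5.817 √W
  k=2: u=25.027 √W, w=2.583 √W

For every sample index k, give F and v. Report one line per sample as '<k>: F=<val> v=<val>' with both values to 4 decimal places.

k=0: u−w=10.2500, u+w=-10.8540; √(b/2)=0.3931, √(2b)=0.7861; F=0.3931×10.25=4.0289, v=-10.8540/0.7861=-13.8069
k=1: u−w=-22.5680, u+w=-10.9340; √(b/2)=0.3931, √(2b)=0.7861; F=0.3931×(-22.568)=-8.8707, v=-10.9340/0.7861=-13.9086
k=2: u−w=22.4440, u+w=27.6100; √(b/2)=0.3931, √(2b)=0.7861; F=0.3931×22.444=8.8219, v=27.6100/0.7861=35.1214

0: F=4.0289 v=-13.8069
1: F=-8.8707 v=-13.9086
2: F=8.8219 v=35.1214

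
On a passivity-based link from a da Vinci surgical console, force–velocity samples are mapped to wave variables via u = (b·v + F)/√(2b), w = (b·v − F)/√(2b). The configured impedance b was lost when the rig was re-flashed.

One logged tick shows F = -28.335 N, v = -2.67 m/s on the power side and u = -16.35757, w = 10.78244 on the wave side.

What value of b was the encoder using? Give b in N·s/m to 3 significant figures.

b = 2.18 N·s/m

u + w = -5.57513;  u + w = √(2b)·v, so √(2b) = -5.57513/(-2.67) = 2.08806.
b = (√(2b))²/2 = 4.36001/2 = 2.18000.
(Check via u − w = 2F/√(2b): u − w = -27.14001, 2F/√(2b) = -27.13998.)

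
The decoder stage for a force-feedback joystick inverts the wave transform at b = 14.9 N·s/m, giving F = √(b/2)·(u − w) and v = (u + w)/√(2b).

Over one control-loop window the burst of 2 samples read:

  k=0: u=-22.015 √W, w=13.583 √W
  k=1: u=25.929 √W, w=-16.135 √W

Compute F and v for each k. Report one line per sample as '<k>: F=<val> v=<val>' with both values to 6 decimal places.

0: F=-97.163631 v=-1.544623
1: F=114.812376 v=1.794122

k=0: u−w=-35.598000, u+w=-8.432000; √(b/2)=2.729469, √(2b)=5.458938; F=2.729469×(-35.598)=-97.163631, v=-8.432000/5.458938=-1.544623
k=1: u−w=42.064000, u+w=9.794000; √(b/2)=2.729469, √(2b)=5.458938; F=2.729469×42.064=114.812376, v=9.794000/5.458938=1.794122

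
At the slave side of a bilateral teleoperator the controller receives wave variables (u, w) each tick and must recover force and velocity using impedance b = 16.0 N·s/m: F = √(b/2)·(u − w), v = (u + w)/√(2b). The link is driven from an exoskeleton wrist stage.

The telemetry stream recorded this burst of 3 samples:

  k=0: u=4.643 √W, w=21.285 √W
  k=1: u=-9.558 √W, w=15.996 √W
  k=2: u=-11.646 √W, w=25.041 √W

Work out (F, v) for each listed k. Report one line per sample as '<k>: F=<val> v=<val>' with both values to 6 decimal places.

0: F=-47.070684 v=4.583466
1: F=-72.277627 v=1.138088
2: F=-103.766506 v=2.367924

k=0: u−w=-16.642000, u+w=25.928000; √(b/2)=2.828427, √(2b)=5.656854; F=2.828427×(-16.642)=-47.070684, v=25.928000/5.656854=4.583466
k=1: u−w=-25.554000, u+w=6.438000; √(b/2)=2.828427, √(2b)=5.656854; F=2.828427×(-25.554)=-72.277627, v=6.438000/5.656854=1.138088
k=2: u−w=-36.687000, u+w=13.395000; √(b/2)=2.828427, √(2b)=5.656854; F=2.828427×(-36.687)=-103.766506, v=13.395000/5.656854=2.367924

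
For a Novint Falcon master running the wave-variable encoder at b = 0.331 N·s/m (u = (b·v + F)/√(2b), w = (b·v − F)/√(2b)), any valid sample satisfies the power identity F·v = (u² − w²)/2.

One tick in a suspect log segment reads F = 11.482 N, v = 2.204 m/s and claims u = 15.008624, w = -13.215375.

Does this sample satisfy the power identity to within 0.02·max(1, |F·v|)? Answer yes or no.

F·v = 11.482×2.204 = 25.306328 W.
(u² − w²)/2 = (225.258794 − 174.646136)/2 = 25.306329 W.
|Δ| = 0.000001;  2% of max(1, |F·v|) = 0.506127.

yes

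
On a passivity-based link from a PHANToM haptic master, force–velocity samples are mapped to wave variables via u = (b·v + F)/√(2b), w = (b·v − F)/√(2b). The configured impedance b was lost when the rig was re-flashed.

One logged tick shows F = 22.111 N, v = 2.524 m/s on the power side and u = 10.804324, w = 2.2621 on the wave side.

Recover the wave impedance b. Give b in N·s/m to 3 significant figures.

b = 13.4 N·s/m

u + w = 13.066424;  u + w = √(2b)·v, so √(2b) = 13.066424/2.524 = 5.176872.
b = (√(2b))²/2 = 26.800000/2 = 13.400000.
(Check via u − w = 2F/√(2b): u − w = 8.542224, 2F/√(2b) = 8.542225.)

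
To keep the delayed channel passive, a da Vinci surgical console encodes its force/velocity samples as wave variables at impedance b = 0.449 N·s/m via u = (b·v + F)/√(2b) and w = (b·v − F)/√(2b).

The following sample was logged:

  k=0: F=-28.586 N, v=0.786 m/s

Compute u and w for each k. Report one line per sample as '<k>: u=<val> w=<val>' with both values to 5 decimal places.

k=0: b·v=0.449×0.786=0.35291; √(2b)=0.94763; u=(0.35291+(-28.586))/0.94763=-29.79341, w=(0.35291−(-28.586))/0.94763=30.53824

0: u=-29.79341 w=30.53824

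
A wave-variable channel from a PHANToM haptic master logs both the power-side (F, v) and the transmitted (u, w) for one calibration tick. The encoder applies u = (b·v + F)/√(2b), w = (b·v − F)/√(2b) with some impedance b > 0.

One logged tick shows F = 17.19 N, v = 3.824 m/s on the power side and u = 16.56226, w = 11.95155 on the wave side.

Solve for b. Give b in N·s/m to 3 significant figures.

u + w = 28.5138;  u + w = √(2b)·v, so √(2b) = 28.5138/3.824 = 7.4565.
b = (√(2b))²/2 = 55.6000/2 = 27.8000.
(Check via u − w = 2F/√(2b): u − w = 4.6107, 2F/√(2b) = 4.6107.)

b = 27.8 N·s/m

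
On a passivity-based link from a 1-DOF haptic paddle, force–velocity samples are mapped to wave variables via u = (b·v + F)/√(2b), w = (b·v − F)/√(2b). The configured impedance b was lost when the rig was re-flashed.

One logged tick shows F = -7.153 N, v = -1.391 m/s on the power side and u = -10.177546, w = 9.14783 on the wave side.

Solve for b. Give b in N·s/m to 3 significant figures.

b = 0.274 N·s/m

u + w = -1.029716;  u + w = √(2b)·v, so √(2b) = -1.029716/(-1.391) = 0.740270.
b = (√(2b))²/2 = 0.548000/2 = 0.274000.
(Check via u − w = 2F/√(2b): u − w = -19.325376, 2F/√(2b) = -19.325373.)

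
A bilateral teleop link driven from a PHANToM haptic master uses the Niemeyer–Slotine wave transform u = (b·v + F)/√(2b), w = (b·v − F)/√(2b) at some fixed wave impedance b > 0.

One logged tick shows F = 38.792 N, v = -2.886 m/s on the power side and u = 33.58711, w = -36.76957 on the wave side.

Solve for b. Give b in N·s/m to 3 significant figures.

u + w = -3.1825;  u + w = √(2b)·v, so √(2b) = -3.1825/(-2.886) = 1.1027.
b = (√(2b))²/2 = 1.2160/2 = 0.6080.
(Check via u − w = 2F/√(2b): u − w = 70.3567, 2F/√(2b) = 70.3567.)

b = 0.608 N·s/m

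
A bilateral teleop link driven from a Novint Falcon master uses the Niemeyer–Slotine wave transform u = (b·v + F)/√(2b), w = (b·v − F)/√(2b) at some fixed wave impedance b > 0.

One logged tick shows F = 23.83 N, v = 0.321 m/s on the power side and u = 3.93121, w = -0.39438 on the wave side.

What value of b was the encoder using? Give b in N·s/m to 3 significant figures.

b = 60.7 N·s/m

u + w = 3.53683;  u + w = √(2b)·v, so √(2b) = 3.53683/0.321 = 11.01816.
b = (√(2b))²/2 = 121.39989/2 = 60.69995.
(Check via u − w = 2F/√(2b): u − w = 4.32559, 2F/√(2b) = 4.32559.)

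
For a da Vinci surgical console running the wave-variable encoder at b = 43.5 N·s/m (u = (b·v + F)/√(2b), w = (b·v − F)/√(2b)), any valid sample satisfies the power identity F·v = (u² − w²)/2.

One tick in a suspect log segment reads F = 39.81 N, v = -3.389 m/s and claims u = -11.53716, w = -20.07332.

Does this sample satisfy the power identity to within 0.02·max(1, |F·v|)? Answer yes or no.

F·v = 39.81×(-3.389) = -134.9161 W.
(u² − w²)/2 = (133.1061 − 402.9382)/2 = -134.9161 W.
|Δ| = 0.0000;  2% of max(1, |F·v|) = 2.6983.

yes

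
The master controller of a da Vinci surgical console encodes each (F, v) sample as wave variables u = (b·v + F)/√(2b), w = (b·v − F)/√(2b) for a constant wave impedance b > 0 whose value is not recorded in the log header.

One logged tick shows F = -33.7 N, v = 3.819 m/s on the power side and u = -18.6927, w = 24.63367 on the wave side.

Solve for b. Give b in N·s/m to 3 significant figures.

b = 1.21 N·s/m

u + w = 5.94097;  u + w = √(2b)·v, so √(2b) = 5.94097/3.819 = 1.55563.
b = (√(2b))²/2 = 2.42000/2 = 1.21000.
(Check via u − w = 2F/√(2b): u − w = -43.32637, 2F/√(2b) = -43.32636.)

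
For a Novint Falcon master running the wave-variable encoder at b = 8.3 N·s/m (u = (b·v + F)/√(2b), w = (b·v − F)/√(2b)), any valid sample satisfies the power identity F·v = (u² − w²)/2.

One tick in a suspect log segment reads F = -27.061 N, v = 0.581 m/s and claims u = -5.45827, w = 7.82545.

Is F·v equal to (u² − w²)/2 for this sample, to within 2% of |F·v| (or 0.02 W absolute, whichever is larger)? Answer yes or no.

F·v = (-27.061)×0.581 = -15.7224 W.
(u² − w²)/2 = (29.7927 − 61.2377)/2 = -15.7225 W.
|Δ| = 0.0000;  2% of max(1, |F·v|) = 0.3144.

yes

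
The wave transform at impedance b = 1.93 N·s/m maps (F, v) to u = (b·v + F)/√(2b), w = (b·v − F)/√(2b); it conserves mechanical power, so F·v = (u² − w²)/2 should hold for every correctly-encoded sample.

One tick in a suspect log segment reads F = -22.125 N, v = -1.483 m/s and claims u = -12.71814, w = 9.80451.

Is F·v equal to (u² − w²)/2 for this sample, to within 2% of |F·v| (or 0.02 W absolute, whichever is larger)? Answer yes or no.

yes

F·v = (-22.125)×(-1.483) = 32.81138 W.
(u² − w²)/2 = (161.75109 − 96.12842)/2 = 32.81133 W.
|Δ| = 0.00004;  2% of max(1, |F·v|) = 0.65623.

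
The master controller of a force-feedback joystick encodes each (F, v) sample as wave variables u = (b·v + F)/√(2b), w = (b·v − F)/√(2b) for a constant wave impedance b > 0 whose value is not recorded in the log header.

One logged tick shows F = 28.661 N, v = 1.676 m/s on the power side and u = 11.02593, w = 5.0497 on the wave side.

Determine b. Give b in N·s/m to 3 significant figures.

b = 46 N·s/m

u + w = 16.0756;  u + w = √(2b)·v, so √(2b) = 16.0756/1.676 = 9.5917.
b = (√(2b))²/2 = 92.0000/2 = 46.0000.
(Check via u − w = 2F/√(2b): u − w = 5.9762, 2F/√(2b) = 5.9762.)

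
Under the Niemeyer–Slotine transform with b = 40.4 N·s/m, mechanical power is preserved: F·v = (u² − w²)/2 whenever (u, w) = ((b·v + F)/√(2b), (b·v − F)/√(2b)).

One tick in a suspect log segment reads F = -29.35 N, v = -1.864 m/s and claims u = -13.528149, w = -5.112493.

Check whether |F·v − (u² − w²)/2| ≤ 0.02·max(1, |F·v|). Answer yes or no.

F·v = (-29.35)×(-1.864) = 54.708400 W.
(u² − w²)/2 = (183.010815 − 26.137585)/2 = 78.436615 W.
|Δ| = 23.728215;  2% of max(1, |F·v|) = 1.094168.

no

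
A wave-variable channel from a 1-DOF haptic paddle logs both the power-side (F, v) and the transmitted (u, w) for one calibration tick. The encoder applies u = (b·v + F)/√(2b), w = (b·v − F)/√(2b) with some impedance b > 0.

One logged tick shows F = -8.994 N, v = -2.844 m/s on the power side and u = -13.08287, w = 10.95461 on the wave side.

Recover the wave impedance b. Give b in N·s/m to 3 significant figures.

u + w = -2.12826;  u + w = √(2b)·v, so √(2b) = -2.12826/(-2.844) = 0.74833.
b = (√(2b))²/2 = 0.56000/2 = 0.28000.
(Check via u − w = 2F/√(2b): u − w = -24.03748, 2F/√(2b) = -24.03742.)

b = 0.28 N·s/m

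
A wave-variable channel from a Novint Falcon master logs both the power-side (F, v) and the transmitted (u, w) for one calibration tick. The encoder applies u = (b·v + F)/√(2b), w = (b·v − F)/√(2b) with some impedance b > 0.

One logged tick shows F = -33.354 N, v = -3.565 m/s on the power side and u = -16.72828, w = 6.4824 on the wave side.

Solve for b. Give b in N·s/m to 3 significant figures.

b = 4.13 N·s/m

u + w = -10.2459;  u + w = √(2b)·v, so √(2b) = -10.2459/(-3.565) = 2.8740.
b = (√(2b))²/2 = 8.2600/2 = 4.1300.
(Check via u − w = 2F/√(2b): u − w = -23.2107, 2F/√(2b) = -23.2107.)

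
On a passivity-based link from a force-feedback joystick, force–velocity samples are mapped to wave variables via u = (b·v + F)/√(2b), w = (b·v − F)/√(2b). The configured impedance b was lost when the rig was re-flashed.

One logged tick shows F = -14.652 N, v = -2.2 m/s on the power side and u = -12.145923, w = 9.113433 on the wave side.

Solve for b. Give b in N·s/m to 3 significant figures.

b = 0.95 N·s/m

u + w = -3.032490;  u + w = √(2b)·v, so √(2b) = -3.032490/(-2.2) = 1.378405.
b = (√(2b))²/2 = 1.899999/2 = 0.950000.
(Check via u − w = 2F/√(2b): u − w = -21.259356, 2F/√(2b) = -21.259361.)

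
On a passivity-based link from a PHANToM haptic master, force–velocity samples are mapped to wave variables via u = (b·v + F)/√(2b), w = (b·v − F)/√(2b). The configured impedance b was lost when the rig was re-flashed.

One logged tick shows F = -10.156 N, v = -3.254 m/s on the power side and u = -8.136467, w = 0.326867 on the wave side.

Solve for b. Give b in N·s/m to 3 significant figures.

b = 2.88 N·s/m

u + w = -7.809600;  u + w = √(2b)·v, so √(2b) = -7.809600/(-3.254) = 2.400000.
b = (√(2b))²/2 = 5.760000/2 = 2.880000.
(Check via u − w = 2F/√(2b): u − w = -8.463334, 2F/√(2b) = -8.463333.)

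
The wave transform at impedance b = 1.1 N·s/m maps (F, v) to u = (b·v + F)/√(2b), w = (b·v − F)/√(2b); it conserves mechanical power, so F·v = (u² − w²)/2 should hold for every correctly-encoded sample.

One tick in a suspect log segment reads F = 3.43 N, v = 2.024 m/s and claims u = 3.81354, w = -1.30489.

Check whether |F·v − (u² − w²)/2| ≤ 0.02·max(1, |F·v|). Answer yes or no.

no

F·v = 3.43×2.024 = 6.94232 W.
(u² − w²)/2 = (14.54309 − 1.70274)/2 = 6.42017 W.
|Δ| = 0.52215;  2% of max(1, |F·v|) = 0.13885.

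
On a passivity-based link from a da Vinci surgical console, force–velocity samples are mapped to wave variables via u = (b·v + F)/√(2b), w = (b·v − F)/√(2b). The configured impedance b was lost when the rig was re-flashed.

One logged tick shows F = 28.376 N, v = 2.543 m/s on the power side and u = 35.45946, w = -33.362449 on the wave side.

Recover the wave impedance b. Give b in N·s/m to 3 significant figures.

u + w = 2.097011;  u + w = √(2b)·v, so √(2b) = 2.097011/2.543 = 0.824621.
b = (√(2b))²/2 = 0.680000/2 = 0.340000.
(Check via u − w = 2F/√(2b): u − w = 68.821909, 2F/√(2b) = 68.821926.)

b = 0.34 N·s/m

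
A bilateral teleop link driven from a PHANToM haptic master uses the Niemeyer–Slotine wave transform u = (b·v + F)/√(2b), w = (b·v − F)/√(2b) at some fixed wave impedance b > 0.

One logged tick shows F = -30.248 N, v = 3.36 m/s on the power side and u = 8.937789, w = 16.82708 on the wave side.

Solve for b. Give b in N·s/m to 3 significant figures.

b = 29.4 N·s/m

u + w = 25.764869;  u + w = √(2b)·v, so √(2b) = 25.764869/3.36 = 7.668116.
b = (√(2b))²/2 = 58.800000/2 = 29.400000.
(Check via u − w = 2F/√(2b): u − w = -7.889291, 2F/√(2b) = -7.889291.)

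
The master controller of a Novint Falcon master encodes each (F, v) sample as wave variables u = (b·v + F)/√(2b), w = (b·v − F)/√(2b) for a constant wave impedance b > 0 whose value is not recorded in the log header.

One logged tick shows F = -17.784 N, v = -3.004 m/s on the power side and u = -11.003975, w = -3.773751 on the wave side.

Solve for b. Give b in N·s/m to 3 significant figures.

u + w = -14.777726;  u + w = √(2b)·v, so √(2b) = -14.777726/(-3.004) = 4.919350.
b = (√(2b))²/2 = 24.200000/2 = 12.100000.
(Check via u − w = 2F/√(2b): u − w = -7.230224, 2F/√(2b) = -7.230224.)

b = 12.1 N·s/m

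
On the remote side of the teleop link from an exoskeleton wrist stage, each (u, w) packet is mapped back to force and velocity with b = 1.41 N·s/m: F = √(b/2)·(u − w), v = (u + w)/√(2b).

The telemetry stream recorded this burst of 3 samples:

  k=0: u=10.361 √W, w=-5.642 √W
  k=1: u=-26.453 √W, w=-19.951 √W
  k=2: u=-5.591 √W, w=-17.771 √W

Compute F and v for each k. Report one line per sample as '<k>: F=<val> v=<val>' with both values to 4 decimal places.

k=0: u−w=16.0030, u+w=4.7190; √(b/2)=0.8396, √(2b)=1.6793; F=0.8396×16.003=13.4368, v=4.7190/1.6793=2.8101
k=1: u−w=-6.5020, u+w=-46.4040; √(b/2)=0.8396, √(2b)=1.6793; F=0.8396×(-6.502)=-5.4594, v=-46.4040/1.6793=-27.6332
k=2: u−w=12.1800, u+w=-23.3620; √(b/2)=0.8396, √(2b)=1.6793; F=0.8396×12.18=10.2268, v=-23.3620/1.6793=-13.9119

0: F=13.4368 v=2.8101
1: F=-5.4594 v=-27.6332
2: F=10.2268 v=-13.9119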